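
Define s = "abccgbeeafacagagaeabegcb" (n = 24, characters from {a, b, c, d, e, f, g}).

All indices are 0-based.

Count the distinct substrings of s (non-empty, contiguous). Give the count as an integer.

276

sorted suffixes:
  #0 SA[0]=0  'abccgbeeafacagagaeabegcb'
  #1 SA[1]=18  'abegcb'
  #2 SA[2]=10  'acagagaeabegcb'
  #3 SA[3]=16  'aeabegcb'
  #4 SA[4]=8  'afacagagaeabegcb'
  #5 SA[5]=14  'agaeabegcb'
  #6 SA[6]=12  'agagaeabegcb'
  #7 SA[7]=23  'b'
  #8 SA[8]=1  'bccgbeeafacagagaeabegcb'
  #9 SA[9]=5  'beeafacagagaeabegcb'
  #10 SA[10]=19  'begcb'
  #11 SA[11]=11  'cagagaeabegcb'
  #12 SA[12]=22  'cb'
  #13 SA[13]=2  'ccgbeeafacagagaeabegcb'
  #14 SA[14]=3  'cgbeeafacagagaeabegcb'
  #15 SA[15]=17  'eabegcb'
  #16 SA[16]=7  'eafacagagaeabegcb'
  #17 SA[17]=6  'eeafacagagaeabegcb'
  #18 SA[18]=20  'egcb'
  #19 SA[19]=9  'facagagaeabegcb'
  #20 SA[20]=15  'gaeabegcb'
  #21 SA[21]=13  'gagaeabegcb'
  #22 SA[22]=4  'gbeeafacagagaeabegcb'
  #23 SA[23]=21  'gcb'

SA = [0, 18, 10, 16, 8, 14, 12, 23, 1, 5, 19, 11, 22, 2, 3, 17, 7, 6, 20, 9, 15, 13, 4, 21]
[i] adj suffixes → lcp
  [1] 0/18 → 2 ('ab')
  [2] 18/10 → 1 ('a')
  [3] 10/16 → 1 ('a')
  [4] 16/8 → 1 ('a')
  [5] 8/14 → 1 ('a')
  [6] 14/12 → 3 ('aga')
  [7] 12/23 → 0 ('')
  [8] 23/1 → 1 ('b')
  [9] 1/5 → 1 ('b')
  [10] 5/19 → 2 ('be')
  [11] 19/11 → 0 ('')
  [12] 11/22 → 1 ('c')
  [13] 22/2 → 1 ('c')
  [14] 2/3 → 1 ('c')
  [15] 3/17 → 0 ('')
  [16] 17/7 → 2 ('ea')
  [17] 7/6 → 1 ('e')
  [18] 6/20 → 1 ('e')
  [19] 20/9 → 0 ('')
  [20] 9/15 → 0 ('')
  [21] 15/13 → 2 ('ga')
  [22] 13/4 → 1 ('g')
  [23] 4/21 → 1 ('g')

n(n+1)/2 = 24·25/2 = 300
Σ LCP = 0 + 2 + 1 + 1 + 1 + 1 + 3 + 0 + 1 + 1 + 2 + 0 + 1 + 1 + 1 + 0 + 2 + 1 + 1 + 0 + 0 + 2 + 1 + 1 = 24
distinct = 300 − 24 = 276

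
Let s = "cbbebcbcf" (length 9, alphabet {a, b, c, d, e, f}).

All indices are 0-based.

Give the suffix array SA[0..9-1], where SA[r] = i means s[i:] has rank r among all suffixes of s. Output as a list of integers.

rank | idx | suffix
   0 |   1 | bbebcbcf
   1 |   4 | bcbcf
   2 |   6 | bcf
   3 |   2 | bebcbcf
   4 |   0 | cbbebcbcf
   5 |   5 | cbcf
   6 |   7 | cf
   7 |   3 | ebcbcf
   8 |   8 | f

[1, 4, 6, 2, 0, 5, 7, 3, 8]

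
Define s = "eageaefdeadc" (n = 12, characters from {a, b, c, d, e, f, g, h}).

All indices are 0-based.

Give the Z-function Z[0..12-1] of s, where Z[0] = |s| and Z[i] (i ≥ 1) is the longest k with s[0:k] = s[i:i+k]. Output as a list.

[12, 0, 0, 2, 0, 1, 0, 0, 2, 0, 0, 0]

Z[0]=12
i=1: fresh scan; Z[1]=0
i=2: fresh scan; Z[2]=0
i=3: fresh scan; Z[3]=2 extend→box=[3,5)
i=4: min(r-i=1, Z[1]=0)=0; Z[4]=0
i=5: fresh scan; Z[5]=1 extend→box=[5,6)
i=6: fresh scan; Z[6]=0
i=7: fresh scan; Z[7]=0
i=8: fresh scan; Z[8]=2 extend→box=[8,10)
i=9: min(r-i=1, Z[1]=0)=0; Z[9]=0
i=10: fresh scan; Z[10]=0
i=11: fresh scan; Z[11]=0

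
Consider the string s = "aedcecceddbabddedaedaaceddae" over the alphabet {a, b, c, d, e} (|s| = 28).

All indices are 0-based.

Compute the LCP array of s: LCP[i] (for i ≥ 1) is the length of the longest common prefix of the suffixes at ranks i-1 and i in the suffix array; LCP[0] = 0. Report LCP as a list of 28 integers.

sorted suffixes:
  #0 SA[0]=20  'aaceddae'
  #1 SA[1]=11  'abddedaedaaceddae'
  #2 SA[2]=21  'aceddae'
  #3 SA[3]=26  'ae'
  #4 SA[4]=17  'aedaaceddae'
  #5 SA[5]=0  'aedcecceddbabddedaedaaceddae'
  #6 SA[6]=10  'babddedaedaaceddae'
  #7 SA[7]=12  'bddedaedaaceddae'
  #8 SA[8]=5  'cceddbabddedaedaaceddae'
  #9 SA[9]=3  'cecceddbabddedaedaaceddae'
  #10 SA[10]=22  'ceddae'
  #11 SA[11]=6  'ceddbabddedaedaaceddae'
  #12 SA[12]=19  'daaceddae'
  #13 SA[13]=25  'dae'
  #14 SA[14]=16  'daedaaceddae'
  #15 SA[15]=9  'dbabddedaedaaceddae'
  #16 SA[16]=2  'dcecceddbabddedaedaaceddae'
  #17 SA[17]=24  'ddae'
  #18 SA[18]=8  'ddbabddedaedaaceddae'
  #19 SA[19]=13  'ddedaedaaceddae'
  #20 SA[20]=14  'dedaedaaceddae'
  #21 SA[21]=27  'e'
  #22 SA[22]=4  'ecceddbabddedaedaaceddae'
  #23 SA[23]=18  'edaaceddae'
  #24 SA[24]=15  'edaedaaceddae'
  #25 SA[25]=1  'edcecceddbabddedaedaaceddae'
  #26 SA[26]=23  'eddae'
  #27 SA[27]=7  'eddbabddedaedaaceddae'

SA = [20, 11, 21, 26, 17, 0, 10, 12, 5, 3, 22, 6, 19, 25, 16, 9, 2, 24, 8, 13, 14, 27, 4, 18, 15, 1, 23, 7]
rank  pair      lcp
   1  s[20:],s[11:]  1  'a'
   2  s[11:],s[21:]  1  'a'
   3  s[21:],s[26:]  1  'a'
   4  s[26:],s[17:]  2  'ae'
   5  s[17:],s[0:]  3  'aed'
   6  s[0:],s[10:]  0  ''
   7  s[10:],s[12:]  1  'b'
   8  s[12:],s[5:]  0  ''
   9  s[5:],s[3:]  1  'c'
  10  s[3:],s[22:]  2  'ce'
  11  s[22:],s[6:]  4  'cedd'
  12  s[6:],s[19:]  0  ''
  13  s[19:],s[25:]  2  'da'
  14  s[25:],s[16:]  3  'dae'
  15  s[16:],s[9:]  1  'd'
  16  s[9:],s[2:]  1  'd'
  17  s[2:],s[24:]  1  'd'
  18  s[24:],s[8:]  2  'dd'
  19  s[8:],s[13:]  2  'dd'
  20  s[13:],s[14:]  1  'd'
  21  s[14:],s[27:]  0  ''
  22  s[27:],s[4:]  1  'e'
  23  s[4:],s[18:]  1  'e'
  24  s[18:],s[15:]  3  'eda'
  25  s[15:],s[1:]  2  'ed'
  26  s[1:],s[23:]  2  'ed'
  27  s[23:],s[7:]  3  'edd'

[0, 1, 1, 1, 2, 3, 0, 1, 0, 1, 2, 4, 0, 2, 3, 1, 1, 1, 2, 2, 1, 0, 1, 1, 3, 2, 2, 3]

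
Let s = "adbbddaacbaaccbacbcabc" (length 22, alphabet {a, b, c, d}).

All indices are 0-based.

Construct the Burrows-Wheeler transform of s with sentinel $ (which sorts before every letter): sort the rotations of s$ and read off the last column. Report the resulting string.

cdbcaba$ccdacbbbacaadab

rank  rotation                 last
    0  $adbbddaacbaaccbacbcabc  c
    1  aacbaaccbacbcabc$adbbdd  d
    2  aaccbacbcabc$adbbddaacb  b
    3  abc$adbbddaacbaaccbacbc  c
    4  acbaaccbacbcabc$adbbdda  a
    5  acbcabc$adbbddaacbaaccb  b
    6  accbacbcabc$adbbddaacba  a
    7  adbbddaacbaaccbacbcabc$  $
    8  baaccbacbcabc$adbbddaac  c
    9  bacbcabc$adbbddaacbaacc  c
   10  bbddaacbaaccbacbcabc$ad  d
   11  bc$adbbddaacbaaccbacbca  a
   12  bcabc$adbbddaacbaaccbac  c
   13  bddaacbaaccbacbcabc$adb  b
   14  c$adbbddaacbaaccbacbcab  b
   15  cabc$adbbddaacbaaccbacb  b
   16  cbaaccbacbcabc$adbbddaa  a
   17  cbacbcabc$adbbddaacbaac  c
   18  cbcabc$adbbddaacbaaccba  a
   19  ccbacbcabc$adbbddaacbaa  a
   20  daacbaaccbacbcabc$adbbd  d
   21  dbbddaacbaaccbacbcabc$a  a
   22  ddaacbaaccbacbcabc$adbb  b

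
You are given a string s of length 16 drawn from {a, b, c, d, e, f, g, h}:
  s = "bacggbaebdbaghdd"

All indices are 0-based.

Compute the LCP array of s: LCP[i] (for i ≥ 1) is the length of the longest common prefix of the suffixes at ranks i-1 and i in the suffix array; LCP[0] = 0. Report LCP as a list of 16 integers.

[0, 1, 1, 0, 2, 2, 1, 0, 0, 1, 1, 0, 0, 1, 1, 0]

sorted suffixes:
  #0 SA[0]=1  'acggbaebdbaghdd'
  #1 SA[1]=6  'aebdbaghdd'
  #2 SA[2]=11  'aghdd'
  #3 SA[3]=0  'bacggbaebdbaghdd'
  #4 SA[4]=5  'baebdbaghdd'
  #5 SA[5]=10  'baghdd'
  #6 SA[6]=8  'bdbaghdd'
  #7 SA[7]=2  'cggbaebdbaghdd'
  #8 SA[8]=15  'd'
  #9 SA[9]=9  'dbaghdd'
  #10 SA[10]=14  'dd'
  #11 SA[11]=7  'ebdbaghdd'
  #12 SA[12]=4  'gbaebdbaghdd'
  #13 SA[13]=3  'ggbaebdbaghdd'
  #14 SA[14]=12  'ghdd'
  #15 SA[15]=13  'hdd'

SA = [1, 6, 11, 0, 5, 10, 8, 2, 15, 9, 14, 7, 4, 3, 12, 13]
i: (SA[i-1],SA[i]) lcp shared
  1: (1,6) 1 'a'
  2: (6,11) 1 'a'
  3: (11,0) 0 ''
  4: (0,5) 2 'ba'
  5: (5,10) 2 'ba'
  6: (10,8) 1 'b'
  7: (8,2) 0 ''
  8: (2,15) 0 ''
  9: (15,9) 1 'd'
  10: (9,14) 1 'd'
  11: (14,7) 0 ''
  12: (7,4) 0 ''
  13: (4,3) 1 'g'
  14: (3,12) 1 'g'
  15: (12,13) 0 ''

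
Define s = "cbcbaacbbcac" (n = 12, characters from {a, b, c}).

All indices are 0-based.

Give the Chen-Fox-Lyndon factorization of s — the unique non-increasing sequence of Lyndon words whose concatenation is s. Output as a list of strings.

emit factor 1: 'c' (i=0, period=1)
emit factor 2: 'bc' (i=1, period=2)
emit factor 3: 'b' (i=3, period=1)
emit factor 4: 'aacbbcac' (i=4, period=8)

["c", "bc", "b", "aacbbcac"]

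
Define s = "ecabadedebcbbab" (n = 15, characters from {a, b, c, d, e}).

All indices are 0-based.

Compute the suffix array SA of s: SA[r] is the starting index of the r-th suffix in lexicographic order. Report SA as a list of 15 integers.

sorted suffixes:
  #0 SA[0]=13  'ab'
  #1 SA[1]=2  'abadedebcbbab'
  #2 SA[2]=4  'adedebcbbab'
  #3 SA[3]=14  'b'
  #4 SA[4]=12  'bab'
  #5 SA[5]=3  'badedebcbbab'
  #6 SA[6]=11  'bbab'
  #7 SA[7]=9  'bcbbab'
  #8 SA[8]=1  'cabadedebcbbab'
  #9 SA[9]=10  'cbbab'
  #10 SA[10]=7  'debcbbab'
  #11 SA[11]=5  'dedebcbbab'
  #12 SA[12]=8  'ebcbbab'
  #13 SA[13]=0  'ecabadedebcbbab'
  #14 SA[14]=6  'edebcbbab'

[13, 2, 4, 14, 12, 3, 11, 9, 1, 10, 7, 5, 8, 0, 6]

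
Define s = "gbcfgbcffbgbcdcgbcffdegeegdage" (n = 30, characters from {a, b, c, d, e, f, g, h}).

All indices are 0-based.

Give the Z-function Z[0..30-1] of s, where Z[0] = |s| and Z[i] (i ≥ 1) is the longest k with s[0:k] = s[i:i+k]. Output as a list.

Z[0]=30
i=1: outside box; Z[1]=0
i=2: outside box; Z[2]=0
i=3: outside box; Z[3]=0
i=4: outside box; Z[4]=4 scan→box=[4,8)
i=5: min(r-i=3, Z[1]=0)=0; Z[5]=0
i=6: min(r-i=2, Z[2]=0)=0; Z[6]=0
i=7: min(r-i=1, Z[3]=0)=0; Z[7]=0
i=8: outside box; Z[8]=0
i=9: outside box; Z[9]=0
i=10: outside box; Z[10]=3 scan→box=[10,13)
i=11: min(r-i=2, Z[1]=0)=0; Z[11]=0
i=12: min(r-i=1, Z[2]=0)=0; Z[12]=0
i=13: outside box; Z[13]=0
i=14: outside box; Z[14]=0
i=15: outside box; Z[15]=4 scan→box=[15,19)
i=16: min(r-i=3, Z[1]=0)=0; Z[16]=0
i=17: min(r-i=2, Z[2]=0)=0; Z[17]=0
i=18: min(r-i=1, Z[3]=0)=0; Z[18]=0
i=19: outside box; Z[19]=0
i=20: outside box; Z[20]=0
i=21: outside box; Z[21]=0
i=22: outside box; Z[22]=1 scan→box=[22,23)
i=23: outside box; Z[23]=0
i=24: outside box; Z[24]=0
i=25: outside box; Z[25]=1 scan→box=[25,26)
i=26: outside box; Z[26]=0
i=27: outside box; Z[27]=0
i=28: outside box; Z[28]=1 scan→box=[28,29)
i=29: outside box; Z[29]=0

[30, 0, 0, 0, 4, 0, 0, 0, 0, 0, 3, 0, 0, 0, 0, 4, 0, 0, 0, 0, 0, 0, 1, 0, 0, 1, 0, 0, 1, 0]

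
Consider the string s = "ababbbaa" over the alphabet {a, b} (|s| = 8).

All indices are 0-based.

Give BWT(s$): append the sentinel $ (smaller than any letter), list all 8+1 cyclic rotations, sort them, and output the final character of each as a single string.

aab$bbaba

rank  rotation   last
    0  $ababbbaa  a
    1  a$ababbba  a
    2  aa$ababbb  b
    3  ababbbaa$  $
    4  abbbaa$ab  b
    5  baa$ababb  b
    6  babbbaa$a  a
    7  bbaa$abab  b
    8  bbbaa$aba  a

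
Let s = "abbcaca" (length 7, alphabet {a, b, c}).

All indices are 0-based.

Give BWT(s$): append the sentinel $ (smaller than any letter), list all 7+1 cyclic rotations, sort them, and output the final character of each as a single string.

rank  rotation  last
    0  $abbcaca  a
    1  a$abbcac  c
    2  abbcaca$  $
    3  aca$abbc  c
    4  bbcaca$a  a
    5  bcaca$ab  b
    6  ca$abbca  a
    7  caca$abb  b

ac$cabab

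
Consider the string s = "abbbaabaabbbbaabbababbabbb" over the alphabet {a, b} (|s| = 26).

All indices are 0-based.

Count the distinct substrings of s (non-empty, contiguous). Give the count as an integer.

sorted suffixes:
  #0 SA[0]=4  'aabaabbbbaabbababbabbb'
  #1 SA[1]=13  'aabbababbabbb'
  #2 SA[2]=7  'aabbbbaabbababbabbb'
  #3 SA[3]=5  'abaabbbbaabbababbabbb'
  #4 SA[4]=17  'ababbabbb'
  #5 SA[5]=14  'abbababbabbb'
  #6 SA[6]=19  'abbabbb'
  #7 SA[7]=22  'abbb'
  #8 SA[8]=0  'abbbaabaabbbbaabbababbabbb'
  #9 SA[9]=8  'abbbbaabbababbabbb'
  #10 SA[10]=25  'b'
  #11 SA[11]=3  'baabaabbbbaabbababbabbb'
  #12 SA[12]=12  'baabbababbabbb'
  #13 SA[13]=6  'baabbbbaabbababbabbb'
  #14 SA[14]=16  'bababbabbb'
  #15 SA[15]=18  'babbabbb'
  #16 SA[16]=21  'babbb'
  #17 SA[17]=24  'bb'
  #18 SA[18]=2  'bbaabaabbbbaabbababbabbb'
  #19 SA[19]=11  'bbaabbababbabbb'
  #20 SA[20]=15  'bbababbabbb'
  #21 SA[21]=20  'bbabbb'
  #22 SA[22]=23  'bbb'
  #23 SA[23]=1  'bbbaabaabbbbaabbababbabbb'
  #24 SA[24]=10  'bbbaabbababbabbb'
  #25 SA[25]=9  'bbbbaabbababbabbb'

SA = [4, 13, 7, 5, 17, 14, 19, 22, 0, 8, 25, 3, 12, 6, 16, 18, 21, 24, 2, 11, 15, 20, 23, 1, 10, 9]
[i] adj suffixes → lcp
  [1] 4/13 → 3 ('aab')
  [2] 13/7 → 4 ('aabb')
  [3] 7/5 → 1 ('a')
  [4] 5/17 → 3 ('aba')
  [5] 17/14 → 2 ('ab')
  [6] 14/19 → 5 ('abbab')
  [7] 19/22 → 3 ('abb')
  [8] 22/0 → 4 ('abbb')
  [9] 0/8 → 4 ('abbb')
  [10] 8/25 → 0 ('')
  [11] 25/3 → 1 ('b')
  [12] 3/12 → 4 ('baab')
  [13] 12/6 → 5 ('baabb')
  [14] 6/16 → 2 ('ba')
  [15] 16/18 → 3 ('bab')
  [16] 18/21 → 4 ('babb')
  [17] 21/24 → 1 ('b')
  [18] 24/2 → 2 ('bb')
  [19] 2/11 → 5 ('bbaab')
  [20] 11/15 → 3 ('bba')
  [21] 15/20 → 4 ('bbab')
  [22] 20/23 → 2 ('bb')
  [23] 23/1 → 3 ('bbb')
  [24] 1/10 → 6 ('bbbaab')
  [25] 10/9 → 3 ('bbb')

n(n+1)/2 = 26·27/2 = 351
Σ LCP = 0 + 3 + 4 + 1 + 3 + 2 + 5 + 3 + 4 + 4 + 0 + 1 + 4 + 5 + 2 + 3 + 4 + 1 + 2 + 5 + 3 + 4 + 2 + 3 + 6 + 3 = 77
distinct = 351 − 77 = 274

274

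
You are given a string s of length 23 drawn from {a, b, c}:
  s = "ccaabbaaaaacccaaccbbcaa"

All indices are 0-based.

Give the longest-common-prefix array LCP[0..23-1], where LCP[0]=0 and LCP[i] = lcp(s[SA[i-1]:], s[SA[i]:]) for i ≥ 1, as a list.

[0, 1, 2, 4, 3, 2, 2, 4, 1, 1, 3, 0, 1, 2, 1, 0, 3, 3, 1, 1, 4, 2, 2]

rank→(start, suffix):
  0 → (22, 'a')
  1 → (21, 'aa')
  2 → (6, 'aaaaacccaaccbbcaa')
  3 → (7, 'aaaacccaaccbbcaa')
  4 → (8, 'aaacccaaccbbcaa')
  5 → (2, 'aabbaaaaacccaaccbbcaa')
  6 → (14, 'aaccbbcaa')
  7 → (9, 'aacccaaccbbcaa')
  8 → (3, 'abbaaaaacccaaccbbcaa')
  9 → (15, 'accbbcaa')
  10 → (10, 'acccaaccbbcaa')
  11 → (5, 'baaaaacccaaccbbcaa')
  12 → (4, 'bbaaaaacccaaccbbcaa')
  13 → (18, 'bbcaa')
  14 → (19, 'bcaa')
  15 → (20, 'caa')
  16 → (1, 'caabbaaaaacccaaccbbcaa')
  17 → (13, 'caaccbbcaa')
  18 → (17, 'cbbcaa')
  19 → (0, 'ccaabbaaaaacccaaccbbcaa')
  20 → (12, 'ccaaccbbcaa')
  21 → (16, 'ccbbcaa')
  22 → (11, 'cccaaccbbcaa')

SA = [22, 21, 6, 7, 8, 2, 14, 9, 3, 15, 10, 5, 4, 18, 19, 20, 1, 13, 17, 0, 12, 16, 11]
[i] adj suffixes → lcp
  [1] 22/21 → 1 ('a')
  [2] 21/6 → 2 ('aa')
  [3] 6/7 → 4 ('aaaa')
  [4] 7/8 → 3 ('aaa')
  [5] 8/2 → 2 ('aa')
  [6] 2/14 → 2 ('aa')
  [7] 14/9 → 4 ('aacc')
  [8] 9/3 → 1 ('a')
  [9] 3/15 → 1 ('a')
  [10] 15/10 → 3 ('acc')
  [11] 10/5 → 0 ('')
  [12] 5/4 → 1 ('b')
  [13] 4/18 → 2 ('bb')
  [14] 18/19 → 1 ('b')
  [15] 19/20 → 0 ('')
  [16] 20/1 → 3 ('caa')
  [17] 1/13 → 3 ('caa')
  [18] 13/17 → 1 ('c')
  [19] 17/0 → 1 ('c')
  [20] 0/12 → 4 ('ccaa')
  [21] 12/16 → 2 ('cc')
  [22] 16/11 → 2 ('cc')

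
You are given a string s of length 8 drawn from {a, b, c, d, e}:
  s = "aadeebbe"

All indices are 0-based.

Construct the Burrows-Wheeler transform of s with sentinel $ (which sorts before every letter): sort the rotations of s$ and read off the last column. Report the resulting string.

rank  rotation   last
    0  $aadeebbe  e
    1  aadeebbe$  $
    2  adeebbe$a  a
    3  bbe$aadee  e
    4  be$aadeeb  b
    5  deebbe$aa  a
    6  e$aadeebb  b
    7  ebbe$aade  e
    8  eebbe$aad  d

e$aebabed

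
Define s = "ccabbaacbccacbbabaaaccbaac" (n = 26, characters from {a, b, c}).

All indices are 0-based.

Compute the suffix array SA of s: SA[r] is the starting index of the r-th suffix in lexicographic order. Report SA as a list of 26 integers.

rank | idx | suffix
   0 |  17 | aaaccbaac
   1 |  23 | aac
   2 |   5 | aacbccacbbabaaaccbaac
   3 |  18 | aaccbaac
   4 |  15 | abaaaccbaac
   5 |   2 | abbaacbccacbbabaaaccbaac
   6 |  24 | ac
   7 |  11 | acbbabaaaccbaac
   8 |   6 | acbccacbbabaaaccbaac
   9 |  19 | accbaac
  10 |  16 | baaaccbaac
  11 |  22 | baac
  12 |   4 | baacbccacbbabaaaccbaac
  13 |  14 | babaaaccbaac
  14 |   3 | bbaacbccacbbabaaaccbaac
  15 |  13 | bbabaaaccbaac
  16 |   8 | bccacbbabaaaccbaac
  17 |  25 | c
  18 |   1 | cabbaacbccacbbabaaaccbaac
  19 |  10 | cacbbabaaaccbaac
  20 |  21 | cbaac
  21 |  12 | cbbabaaaccbaac
  22 |   7 | cbccacbbabaaaccbaac
  23 |   0 | ccabbaacbccacbbabaaaccbaac
  24 |   9 | ccacbbabaaaccbaac
  25 |  20 | ccbaac

[17, 23, 5, 18, 15, 2, 24, 11, 6, 19, 16, 22, 4, 14, 3, 13, 8, 25, 1, 10, 21, 12, 7, 0, 9, 20]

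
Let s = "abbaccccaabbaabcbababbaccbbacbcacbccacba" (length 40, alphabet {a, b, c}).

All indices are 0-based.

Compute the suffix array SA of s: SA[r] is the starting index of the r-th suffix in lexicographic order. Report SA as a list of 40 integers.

[39, 8, 12, 17, 9, 19, 0, 13, 36, 27, 31, 22, 3, 38, 11, 16, 18, 26, 21, 2, 10, 25, 20, 1, 29, 14, 33, 7, 35, 30, 37, 15, 24, 28, 32, 6, 34, 23, 5, 4]

sorted suffixes:
  #0 SA[0]=39  'a'
  #1 SA[1]=8  'aabbaabcbababbaccbbacbcacbccacba'
  #2 SA[2]=12  'aabcbababbaccbbacbcacbccacba'
  #3 SA[3]=17  'ababbaccbbacbcacbccacba'
  #4 SA[4]=9  'abbaabcbababbaccbbacbcacbccacba'
  #5 SA[5]=19  'abbaccbbacbcacbccacba'
  #6 SA[6]=0  'abbaccccaabbaabcbababbaccbbacbcacbccacba'
  #7 SA[7]=13  'abcbababbaccbbacbcacbccacba'
  #8 SA[8]=36  'acba'
  #9 SA[9]=27  'acbcacbccacba'
  #10 SA[10]=31  'acbccacba'
  #11 SA[11]=22  'accbbacbcacbccacba'
  #12 SA[12]=3  'accccaabbaabcbababbaccbbacbcacbccacba'
  #13 SA[13]=38  'ba'
  #14 SA[14]=11  'baabcbababbaccbbacbcacbccacba'
  #15 SA[15]=16  'bababbaccbbacbcacbccacba'
  #16 SA[16]=18  'babbaccbbacbcacbccacba'
  #17 SA[17]=26  'bacbcacbccacba'
  #18 SA[18]=21  'baccbbacbcacbccacba'
  #19 SA[19]=2  'baccccaabbaabcbababbaccbbacbcacbccacba'
  #20 SA[20]=10  'bbaabcbababbaccbbacbcacbccacba'
  #21 SA[21]=25  'bbacbcacbccacba'
  #22 SA[22]=20  'bbaccbbacbcacbccacba'
  #23 SA[23]=1  'bbaccccaabbaabcbababbaccbbacbcacbccacba'
  #24 SA[24]=29  'bcacbccacba'
  #25 SA[25]=14  'bcbababbaccbbacbcacbccacba'
  #26 SA[26]=33  'bccacba'
  #27 SA[27]=7  'caabbaabcbababbaccbbacbcacbccacba'
  #28 SA[28]=35  'cacba'
  #29 SA[29]=30  'cacbccacba'
  #30 SA[30]=37  'cba'
  #31 SA[31]=15  'cbababbaccbbacbcacbccacba'
  #32 SA[32]=24  'cbbacbcacbccacba'
  #33 SA[33]=28  'cbcacbccacba'
  #34 SA[34]=32  'cbccacba'
  #35 SA[35]=6  'ccaabbaabcbababbaccbbacbcacbccacba'
  #36 SA[36]=34  'ccacba'
  #37 SA[37]=23  'ccbbacbcacbccacba'
  #38 SA[38]=5  'cccaabbaabcbababbaccbbacbcacbccacba'
  #39 SA[39]=4  'ccccaabbaabcbababbaccbbacbcacbccacba'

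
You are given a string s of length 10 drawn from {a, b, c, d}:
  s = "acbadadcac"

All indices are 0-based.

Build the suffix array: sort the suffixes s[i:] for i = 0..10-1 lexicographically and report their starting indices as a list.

sorted suffixes:
  #0 SA[0]=8  'ac'
  #1 SA[1]=0  'acbadadcac'
  #2 SA[2]=3  'adadcac'
  #3 SA[3]=5  'adcac'
  #4 SA[4]=2  'badadcac'
  #5 SA[5]=9  'c'
  #6 SA[6]=7  'cac'
  #7 SA[7]=1  'cbadadcac'
  #8 SA[8]=4  'dadcac'
  #9 SA[9]=6  'dcac'

[8, 0, 3, 5, 2, 9, 7, 1, 4, 6]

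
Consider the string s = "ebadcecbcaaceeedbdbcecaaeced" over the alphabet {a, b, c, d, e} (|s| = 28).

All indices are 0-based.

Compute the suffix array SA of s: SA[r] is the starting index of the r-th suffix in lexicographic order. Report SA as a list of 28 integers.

[9, 22, 10, 2, 23, 1, 7, 18, 16, 8, 21, 6, 19, 4, 25, 11, 27, 17, 15, 3, 0, 20, 5, 24, 26, 14, 13, 12]

rank→(start, suffix):
  0 → (9, 'aaceeedbdbcecaaeced')
  1 → (22, 'aaeced')
  2 → (10, 'aceeedbdbcecaaeced')
  3 → (2, 'adcecbcaaceeedbdbcecaaeced')
  4 → (23, 'aeced')
  5 → (1, 'badcecbcaaceeedbdbcecaaeced')
  6 → (7, 'bcaaceeedbdbcecaaeced')
  7 → (18, 'bcecaaeced')
  8 → (16, 'bdbcecaaeced')
  9 → (8, 'caaceeedbdbcecaaeced')
  10 → (21, 'caaeced')
  11 → (6, 'cbcaaceeedbdbcecaaeced')
  12 → (19, 'cecaaeced')
  13 → (4, 'cecbcaaceeedbdbcecaaeced')
  14 → (25, 'ced')
  15 → (11, 'ceeedbdbcecaaeced')
  16 → (27, 'd')
  17 → (17, 'dbcecaaeced')
  18 → (15, 'dbdbcecaaeced')
  19 → (3, 'dcecbcaaceeedbdbcecaaeced')
  20 → (0, 'ebadcecbcaaceeedbdbcecaaeced')
  21 → (20, 'ecaaeced')
  22 → (5, 'ecbcaaceeedbdbcecaaeced')
  23 → (24, 'eced')
  24 → (26, 'ed')
  25 → (14, 'edbdbcecaaeced')
  26 → (13, 'eedbdbcecaaeced')
  27 → (12, 'eeedbdbcecaaeced')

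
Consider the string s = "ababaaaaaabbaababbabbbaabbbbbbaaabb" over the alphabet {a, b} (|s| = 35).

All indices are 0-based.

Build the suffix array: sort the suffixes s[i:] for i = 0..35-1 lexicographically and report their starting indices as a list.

rank→(start, suffix):
  0 → (4, 'aaaaaabbaababbabbbaabbbbbbaaabb')
  1 → (5, 'aaaaabbaababbabbbaabbbbbbaaabb')
  2 → (6, 'aaaabbaababbabbbaabbbbbbaaabb')
  3 → (30, 'aaabb')
  4 → (7, 'aaabbaababbabbbaabbbbbbaaabb')
  5 → (12, 'aababbabbbaabbbbbbaaabb')
  6 → (31, 'aabb')
  7 → (8, 'aabbaababbabbbaabbbbbbaaabb')
  8 → (22, 'aabbbbbbaaabb')
  9 → (2, 'abaaaaaabbaababbabbbaabbbbbbaaabb')
  10 → (0, 'ababaaaaaabbaababbabbbaabbbbbbaaabb')
  11 → (13, 'ababbabbbaabbbbbbaaabb')
  12 → (32, 'abb')
  13 → (9, 'abbaababbabbbaabbbbbbaaabb')
  14 → (15, 'abbabbbaabbbbbbaaabb')
  15 → (18, 'abbbaabbbbbbaaabb')
  16 → (23, 'abbbbbbaaabb')
  17 → (34, 'b')
  18 → (3, 'baaaaaabbaababbabbbaabbbbbbaaabb')
  19 → (29, 'baaabb')
  20 → (11, 'baababbabbbaabbbbbbaaabb')
  21 → (21, 'baabbbbbbaaabb')
  22 → (1, 'babaaaaaabbaababbabbbaabbbbbbaaabb')
  23 → (14, 'babbabbbaabbbbbbaaabb')
  24 → (17, 'babbbaabbbbbbaaabb')
  25 → (33, 'bb')
  26 → (28, 'bbaaabb')
  27 → (10, 'bbaababbabbbaabbbbbbaaabb')
  28 → (20, 'bbaabbbbbbaaabb')
  29 → (16, 'bbabbbaabbbbbbaaabb')
  30 → (27, 'bbbaaabb')
  31 → (19, 'bbbaabbbbbbaaabb')
  32 → (26, 'bbbbaaabb')
  33 → (25, 'bbbbbaaabb')
  34 → (24, 'bbbbbbaaabb')

[4, 5, 6, 30, 7, 12, 31, 8, 22, 2, 0, 13, 32, 9, 15, 18, 23, 34, 3, 29, 11, 21, 1, 14, 17, 33, 28, 10, 20, 16, 27, 19, 26, 25, 24]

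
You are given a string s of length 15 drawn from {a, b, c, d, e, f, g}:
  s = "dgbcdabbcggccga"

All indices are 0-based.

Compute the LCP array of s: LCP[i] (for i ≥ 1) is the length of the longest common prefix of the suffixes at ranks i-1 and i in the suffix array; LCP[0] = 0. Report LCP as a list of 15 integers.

rank→(start, suffix):
  0 → (14, 'a')
  1 → (5, 'abbcggccga')
  2 → (6, 'bbcggccga')
  3 → (2, 'bcdabbcggccga')
  4 → (7, 'bcggccga')
  5 → (11, 'ccga')
  6 → (3, 'cdabbcggccga')
  7 → (12, 'cga')
  8 → (8, 'cggccga')
  9 → (4, 'dabbcggccga')
  10 → (0, 'dgbcdabbcggccga')
  11 → (13, 'ga')
  12 → (1, 'gbcdabbcggccga')
  13 → (10, 'gccga')
  14 → (9, 'ggccga')

SA = [14, 5, 6, 2, 7, 11, 3, 12, 8, 4, 0, 13, 1, 10, 9]
rank  pair      lcp
   1  s[14:],s[5:]  1  'a'
   2  s[5:],s[6:]  0  ''
   3  s[6:],s[2:]  1  'b'
   4  s[2:],s[7:]  2  'bc'
   5  s[7:],s[11:]  0  ''
   6  s[11:],s[3:]  1  'c'
   7  s[3:],s[12:]  1  'c'
   8  s[12:],s[8:]  2  'cg'
   9  s[8:],s[4:]  0  ''
  10  s[4:],s[0:]  1  'd'
  11  s[0:],s[13:]  0  ''
  12  s[13:],s[1:]  1  'g'
  13  s[1:],s[10:]  1  'g'
  14  s[10:],s[9:]  1  'g'

[0, 1, 0, 1, 2, 0, 1, 1, 2, 0, 1, 0, 1, 1, 1]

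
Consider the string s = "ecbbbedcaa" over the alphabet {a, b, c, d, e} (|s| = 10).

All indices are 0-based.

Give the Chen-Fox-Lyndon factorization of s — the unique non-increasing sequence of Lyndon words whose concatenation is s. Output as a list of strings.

["e", "c", "bbbedc", "a", "a"]

emit factor 1: 'e' (i=0, period=1)
emit factor 2: 'c' (i=1, period=1)
emit factor 3: 'bbbedc' (i=2, period=6)
emit factor 4: 'a' (i=8, period=1)
emit factor 5: 'a' (i=9, period=1)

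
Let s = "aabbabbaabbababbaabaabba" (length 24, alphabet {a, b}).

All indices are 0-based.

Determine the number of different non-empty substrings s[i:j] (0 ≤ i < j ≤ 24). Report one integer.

220

sorted suffixes:
  #0 SA[0]=23  'a'
  #1 SA[1]=16  'aabaabba'
  #2 SA[2]=19  'aabba'
  #3 SA[3]=7  'aabbababbaabaabba'
  #4 SA[4]=0  'aabbabbaabbababbaabaabba'
  #5 SA[5]=17  'abaabba'
  #6 SA[6]=11  'ababbaabaabba'
  #7 SA[7]=20  'abba'
  #8 SA[8]=13  'abbaabaabba'
  #9 SA[9]=4  'abbaabbababbaabaabba'
  #10 SA[10]=8  'abbababbaabaabba'
  #11 SA[11]=1  'abbabbaabbababbaabaabba'
  #12 SA[12]=22  'ba'
  #13 SA[13]=15  'baabaabba'
  #14 SA[14]=18  'baabba'
  #15 SA[15]=6  'baabbababbaabaabba'
  #16 SA[16]=10  'bababbaabaabba'
  #17 SA[17]=12  'babbaabaabba'
  #18 SA[18]=3  'babbaabbababbaabaabba'
  #19 SA[19]=21  'bba'
  #20 SA[20]=14  'bbaabaabba'
  #21 SA[21]=5  'bbaabbababbaabaabba'
  #22 SA[22]=9  'bbababbaabaabba'
  #23 SA[23]=2  'bbabbaabbababbaabaabba'

SA = [23, 16, 19, 7, 0, 17, 11, 20, 13, 4, 8, 1, 22, 15, 18, 6, 10, 12, 3, 21, 14, 5, 9, 2]
i: (SA[i-1],SA[i]) lcp shared
  1: (23,16) 1 'a'
  2: (16,19) 3 'aab'
  3: (19,7) 5 'aabba'
  4: (7,0) 6 'aabbab'
  5: (0,17) 1 'a'
  6: (17,11) 3 'aba'
  7: (11,20) 2 'ab'
  8: (20,13) 4 'abba'
  9: (13,4) 6 'abbaab'
  10: (4,8) 4 'abba'
  11: (8,1) 5 'abbab'
  12: (1,22) 0 ''
  13: (22,15) 2 'ba'
  14: (15,18) 4 'baab'
  15: (18,6) 6 'baabba'
  16: (6,10) 2 'ba'
  17: (10,12) 3 'bab'
  18: (12,3) 7 'babbaab'
  19: (3,21) 1 'b'
  20: (21,14) 3 'bba'
  21: (14,5) 5 'bbaab'
  22: (5,9) 3 'bba'
  23: (9,2) 4 'bbab'

n(n+1)/2 = 24·25/2 = 300
Σ LCP = 0 + 1 + 3 + 5 + 6 + 1 + 3 + 2 + 4 + 6 + 4 + 5 + 0 + 2 + 4 + 6 + 2 + 3 + 7 + 1 + 3 + 5 + 3 + 4 = 80
distinct = 300 − 80 = 220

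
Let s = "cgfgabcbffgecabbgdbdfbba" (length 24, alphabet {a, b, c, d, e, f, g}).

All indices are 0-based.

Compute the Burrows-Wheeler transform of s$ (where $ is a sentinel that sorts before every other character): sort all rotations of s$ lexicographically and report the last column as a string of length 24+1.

rank  rotation                   last
    0  $cgfgabcbffgecabbgdbdfbba  a
    1  a$cgfgabcbffgecabbgdbdfbb  b
    2  abbgdbdfbba$cgfgabcbffgec  c
    3  abcbffgecabbgdbdfbba$cgfg  g
    4  ba$cgfgabcbffgecabbgdbdfb  b
    5  bba$cgfgabcbffgecabbgdbdf  f
    6  bbgdbdfbba$cgfgabcbffgeca  a
    7  bcbffgecabbgdbdfbba$cgfga  a
    8  bdfbba$cgfgabcbffgecabbgd  d
    9  bffgecabbgdbdfbba$cgfgabc  c
   10  bgdbdfbba$cgfgabcbffgecab  b
   11  cabbgdbdfbba$cgfgabcbffge  e
   12  cbffgecabbgdbdfbba$cgfgab  b
   13  cgfgabcbffgecabbgdbdfbba$  $
   14  dbdfbba$cgfgabcbffgecabbg  g
   15  dfbba$cgfgabcbffgecabbgdb  b
   16  ecabbgdbdfbba$cgfgabcbffg  g
   17  fbba$cgfgabcbffgecabbgdbd  d
   18  ffgecabbgdbdfbba$cgfgabcb  b
   19  fgabcbffgecabbgdbdfbba$cg  g
   20  fgecabbgdbdfbba$cgfgabcbf  f
   21  gabcbffgecabbgdbdfbba$cgf  f
   22  gdbdfbba$cgfgabcbffgecabb  b
   23  gecabbgdbdfbba$cgfgabcbff  f
   24  gfgabcbffgecabbgdbdfbba$c  c

abcgbfaadcbeb$gbgdbgffbfc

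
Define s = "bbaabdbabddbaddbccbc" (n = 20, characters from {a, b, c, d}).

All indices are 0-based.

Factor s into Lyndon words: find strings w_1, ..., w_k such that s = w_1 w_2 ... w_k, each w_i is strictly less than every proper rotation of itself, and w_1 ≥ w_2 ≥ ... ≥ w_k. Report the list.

["b", "b", "aabdbabddbaddbccbc"]

emit factor 1: 'b' (i=0, period=1)
emit factor 2: 'b' (i=1, period=1)
emit factor 3: 'aabdbabddbaddbccbc' (i=2, period=18)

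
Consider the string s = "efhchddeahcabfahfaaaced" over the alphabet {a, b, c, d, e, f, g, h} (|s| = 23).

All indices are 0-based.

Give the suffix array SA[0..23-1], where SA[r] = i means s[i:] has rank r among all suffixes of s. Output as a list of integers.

[17, 18, 11, 19, 8, 14, 12, 10, 20, 3, 22, 5, 6, 7, 21, 0, 16, 13, 1, 9, 2, 4, 15]

sorted suffixes:
  #0 SA[0]=17  'aaaced'
  #1 SA[1]=18  'aaced'
  #2 SA[2]=11  'abfahfaaaced'
  #3 SA[3]=19  'aced'
  #4 SA[4]=8  'ahcabfahfaaaced'
  #5 SA[5]=14  'ahfaaaced'
  #6 SA[6]=12  'bfahfaaaced'
  #7 SA[7]=10  'cabfahfaaaced'
  #8 SA[8]=20  'ced'
  #9 SA[9]=3  'chddeahcabfahfaaaced'
  #10 SA[10]=22  'd'
  #11 SA[11]=5  'ddeahcabfahfaaaced'
  #12 SA[12]=6  'deahcabfahfaaaced'
  #13 SA[13]=7  'eahcabfahfaaaced'
  #14 SA[14]=21  'ed'
  #15 SA[15]=0  'efhchddeahcabfahfaaaced'
  #16 SA[16]=16  'faaaced'
  #17 SA[17]=13  'fahfaaaced'
  #18 SA[18]=1  'fhchddeahcabfahfaaaced'
  #19 SA[19]=9  'hcabfahfaaaced'
  #20 SA[20]=2  'hchddeahcabfahfaaaced'
  #21 SA[21]=4  'hddeahcabfahfaaaced'
  #22 SA[22]=15  'hfaaaced'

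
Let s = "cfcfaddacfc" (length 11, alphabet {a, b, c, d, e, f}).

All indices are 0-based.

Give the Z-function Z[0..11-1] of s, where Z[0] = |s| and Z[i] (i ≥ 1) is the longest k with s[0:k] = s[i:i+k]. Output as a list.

Z[0]=11
i=1: fresh scan; Z[1]=0
i=2: fresh scan; Z[2]=2 scan→box=[2,4)
i=3: min(r-i=1, Z[1]=0)=0; Z[3]=0
i=4: fresh scan; Z[4]=0
i=5: fresh scan; Z[5]=0
i=6: fresh scan; Z[6]=0
i=7: fresh scan; Z[7]=0
i=8: fresh scan; Z[8]=3 scan→box=[8,11)
i=9: min(r-i=2, Z[1]=0)=0; Z[9]=0
i=10: min(r-i=1, Z[2]=2)=1; Z[10]=1

[11, 0, 2, 0, 0, 0, 0, 0, 3, 0, 1]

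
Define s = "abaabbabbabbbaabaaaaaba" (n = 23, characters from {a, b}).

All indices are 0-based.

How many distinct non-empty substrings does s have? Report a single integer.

rank | idx | suffix
   0 |  22 | a
   1 |  16 | aaaaaba
   2 |  17 | aaaaba
   3 |  18 | aaaba
   4 |  19 | aaba
   5 |  13 | aabaaaaaba
   6 |   2 | aabbabbabbbaabaaaaaba
   7 |  20 | aba
   8 |  14 | abaaaaaba
   9 |   0 | abaabbabbabbbaabaaaaaba
  10 |   3 | abbabbabbbaabaaaaaba
  11 |   6 | abbabbbaabaaaaaba
  12 |   9 | abbbaabaaaaaba
  13 |  21 | ba
  14 |  15 | baaaaaba
  15 |  12 | baabaaaaaba
  16 |   1 | baabbabbabbbaabaaaaaba
  17 |   5 | babbabbbaabaaaaaba
  18 |   8 | babbbaabaaaaaba
  19 |  11 | bbaabaaaaaba
  20 |   4 | bbabbabbbaabaaaaaba
  21 |   7 | bbabbbaabaaaaaba
  22 |  10 | bbbaabaaaaaba

SA = [22, 16, 17, 18, 19, 13, 2, 20, 14, 0, 3, 6, 9, 21, 15, 12, 1, 5, 8, 11, 4, 7, 10]
i: (SA[i-1],SA[i]) lcp shared
  1: (22,16) 1 'a'
  2: (16,17) 4 'aaaa'
  3: (17,18) 3 'aaa'
  4: (18,19) 2 'aa'
  5: (19,13) 4 'aaba'
  6: (13,2) 3 'aab'
  7: (2,20) 1 'a'
  8: (20,14) 3 'aba'
  9: (14,0) 4 'abaa'
  10: (0,3) 2 'ab'
  11: (3,6) 6 'abbabb'
  12: (6,9) 3 'abb'
  13: (9,21) 0 ''
  14: (21,15) 2 'ba'
  15: (15,12) 3 'baa'
  16: (12,1) 4 'baab'
  17: (1,5) 2 'ba'
  18: (5,8) 4 'babb'
  19: (8,11) 1 'b'
  20: (11,4) 3 'bba'
  21: (4,7) 5 'bbabb'
  22: (7,10) 2 'bb'

n(n+1)/2 = 23·24/2 = 276
Σ LCP = 0 + 1 + 4 + 3 + 2 + 4 + 3 + 1 + 3 + 4 + 2 + 6 + 3 + 0 + 2 + 3 + 4 + 2 + 4 + 1 + 3 + 5 + 2 = 62
distinct = 276 − 62 = 214

214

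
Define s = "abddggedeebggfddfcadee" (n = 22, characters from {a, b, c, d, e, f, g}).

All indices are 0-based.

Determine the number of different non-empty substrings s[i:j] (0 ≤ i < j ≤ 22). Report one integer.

rank→(start, suffix):
  0 → (0, 'abddggedeebggfddfcadee')
  1 → (18, 'adee')
  2 → (1, 'bddggedeebggfddfcadee')
  3 → (10, 'bggfddfcadee')
  4 → (17, 'cadee')
  5 → (14, 'ddfcadee')
  6 → (2, 'ddggedeebggfddfcadee')
  7 → (19, 'dee')
  8 → (7, 'deebggfddfcadee')
  9 → (15, 'dfcadee')
  10 → (3, 'dggedeebggfddfcadee')
  11 → (21, 'e')
  12 → (9, 'ebggfddfcadee')
  13 → (6, 'edeebggfddfcadee')
  14 → (20, 'ee')
  15 → (8, 'eebggfddfcadee')
  16 → (16, 'fcadee')
  17 → (13, 'fddfcadee')
  18 → (5, 'gedeebggfddfcadee')
  19 → (12, 'gfddfcadee')
  20 → (4, 'ggedeebggfddfcadee')
  21 → (11, 'ggfddfcadee')

SA = [0, 18, 1, 10, 17, 14, 2, 19, 7, 15, 3, 21, 9, 6, 20, 8, 16, 13, 5, 12, 4, 11]
[i] adj suffixes → lcp
  [1] 0/18 → 1 ('a')
  [2] 18/1 → 0 ('')
  [3] 1/10 → 1 ('b')
  [4] 10/17 → 0 ('')
  [5] 17/14 → 0 ('')
  [6] 14/2 → 2 ('dd')
  [7] 2/19 → 1 ('d')
  [8] 19/7 → 3 ('dee')
  [9] 7/15 → 1 ('d')
  [10] 15/3 → 1 ('d')
  [11] 3/21 → 0 ('')
  [12] 21/9 → 1 ('e')
  [13] 9/6 → 1 ('e')
  [14] 6/20 → 1 ('e')
  [15] 20/8 → 2 ('ee')
  [16] 8/16 → 0 ('')
  [17] 16/13 → 1 ('f')
  [18] 13/5 → 0 ('')
  [19] 5/12 → 1 ('g')
  [20] 12/4 → 1 ('g')
  [21] 4/11 → 2 ('gg')

n(n+1)/2 = 22·23/2 = 253
Σ LCP = 0 + 1 + 0 + 1 + 0 + 0 + 2 + 1 + 3 + 1 + 1 + 0 + 1 + 1 + 1 + 2 + 0 + 1 + 0 + 1 + 1 + 2 = 20
distinct = 253 − 20 = 233

233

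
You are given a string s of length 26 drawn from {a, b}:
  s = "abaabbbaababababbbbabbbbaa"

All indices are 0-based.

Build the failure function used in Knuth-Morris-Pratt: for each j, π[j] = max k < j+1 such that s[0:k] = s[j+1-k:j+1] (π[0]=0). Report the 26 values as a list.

[0, 0, 1, 1, 2, 0, 0, 1, 1, 2, 3, 2, 3, 2, 3, 2, 0, 0, 0, 1, 2, 0, 0, 0, 1, 1]

π[0] = 0
j=1 s[j]='b': π[1]=0 (border '')
j=2 s[j]='a': π[2]=1 (border 'a')
j=3 s[j]='a': k: 1→0; π[3]=1 (border 'a')
j=4 s[j]='b': π[4]=2 (border 'ab')
j=5 s[j]='b': k: 2→0; π[5]=0 (border '')
j=6 s[j]='b': π[6]=0 (border '')
j=7 s[j]='a': π[7]=1 (border 'a')
j=8 s[j]='a': k: 1→0; π[8]=1 (border 'a')
j=9 s[j]='b': π[9]=2 (border 'ab')
j=10 s[j]='a': π[10]=3 (border 'aba')
j=11 s[j]='b': k: 3→1; π[11]=2 (border 'ab')
j=12 s[j]='a': π[12]=3 (border 'aba')
j=13 s[j]='b': k: 3→1; π[13]=2 (border 'ab')
j=14 s[j]='a': π[14]=3 (border 'aba')
j=15 s[j]='b': k: 3→1; π[15]=2 (border 'ab')
j=16 s[j]='b': k: 2→0; π[16]=0 (border '')
j=17 s[j]='b': π[17]=0 (border '')
j=18 s[j]='b': π[18]=0 (border '')
j=19 s[j]='a': π[19]=1 (border 'a')
j=20 s[j]='b': π[20]=2 (border 'ab')
j=21 s[j]='b': k: 2→0; π[21]=0 (border '')
j=22 s[j]='b': π[22]=0 (border '')
j=23 s[j]='b': π[23]=0 (border '')
j=24 s[j]='a': π[24]=1 (border 'a')
j=25 s[j]='a': k: 1→0; π[25]=1 (border 'a')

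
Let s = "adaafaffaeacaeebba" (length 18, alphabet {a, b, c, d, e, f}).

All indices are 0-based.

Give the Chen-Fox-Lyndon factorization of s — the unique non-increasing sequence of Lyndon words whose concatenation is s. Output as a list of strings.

["ad", "aafaffaeacaeebb", "a"]

emit factor 1: 'ad' (i=0, period=2)
emit factor 2: 'aafaffaeacaeebb' (i=2, period=15)
emit factor 3: 'a' (i=17, period=1)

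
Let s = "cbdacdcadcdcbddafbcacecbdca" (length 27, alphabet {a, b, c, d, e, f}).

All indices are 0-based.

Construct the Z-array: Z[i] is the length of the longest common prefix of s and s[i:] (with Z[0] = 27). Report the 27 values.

Z[0]=27
i=1: i≥r, start 0; Z[1]=0
i=2: i≥r, start 0; Z[2]=0
i=3: i≥r, start 0; Z[3]=0
i=4: i≥r, start 0; Z[4]=1 extend→box=[4,5)
i=5: i≥r, start 0; Z[5]=0
i=6: i≥r, start 0; Z[6]=1 extend→box=[6,7)
i=7: i≥r, start 0; Z[7]=0
i=8: i≥r, start 0; Z[8]=0
i=9: i≥r, start 0; Z[9]=1 extend→box=[9,10)
i=10: i≥r, start 0; Z[10]=0
i=11: i≥r, start 0; Z[11]=3 extend→box=[11,14)
i=12: min(r-i=2, Z[1]=0)=0; Z[12]=0
i=13: min(r-i=1, Z[2]=0)=0; Z[13]=0
i=14: i≥r, start 0; Z[14]=0
i=15: i≥r, start 0; Z[15]=0
i=16: i≥r, start 0; Z[16]=0
i=17: i≥r, start 0; Z[17]=0
i=18: i≥r, start 0; Z[18]=1 extend→box=[18,19)
i=19: i≥r, start 0; Z[19]=0
i=20: i≥r, start 0; Z[20]=1 extend→box=[20,21)
i=21: i≥r, start 0; Z[21]=0
i=22: i≥r, start 0; Z[22]=3 extend→box=[22,25)
i=23: min(r-i=2, Z[1]=0)=0; Z[23]=0
i=24: min(r-i=1, Z[2]=0)=0; Z[24]=0
i=25: i≥r, start 0; Z[25]=1 extend→box=[25,26)
i=26: i≥r, start 0; Z[26]=0

[27, 0, 0, 0, 1, 0, 1, 0, 0, 1, 0, 3, 0, 0, 0, 0, 0, 0, 1, 0, 1, 0, 3, 0, 0, 1, 0]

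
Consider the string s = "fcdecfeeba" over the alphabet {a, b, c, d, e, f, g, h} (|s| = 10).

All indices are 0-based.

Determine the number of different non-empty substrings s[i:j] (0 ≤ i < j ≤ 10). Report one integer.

rank→(start, suffix):
  0 → (9, 'a')
  1 → (8, 'ba')
  2 → (1, 'cdecfeeba')
  3 → (4, 'cfeeba')
  4 → (2, 'decfeeba')
  5 → (7, 'eba')
  6 → (3, 'ecfeeba')
  7 → (6, 'eeba')
  8 → (0, 'fcdecfeeba')
  9 → (5, 'feeba')

SA = [9, 8, 1, 4, 2, 7, 3, 6, 0, 5]
i: (SA[i-1],SA[i]) lcp shared
  1: (9,8) 0 ''
  2: (8,1) 0 ''
  3: (1,4) 1 'c'
  4: (4,2) 0 ''
  5: (2,7) 0 ''
  6: (7,3) 1 'e'
  7: (3,6) 1 'e'
  8: (6,0) 0 ''
  9: (0,5) 1 'f'

n(n+1)/2 = 10·11/2 = 55
Σ LCP = 0 + 0 + 0 + 1 + 0 + 0 + 1 + 1 + 0 + 1 = 4
distinct = 55 − 4 = 51

51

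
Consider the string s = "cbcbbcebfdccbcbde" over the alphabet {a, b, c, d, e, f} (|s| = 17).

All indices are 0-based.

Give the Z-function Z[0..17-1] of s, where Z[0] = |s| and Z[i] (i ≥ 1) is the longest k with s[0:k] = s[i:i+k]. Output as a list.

[17, 0, 2, 0, 0, 1, 0, 0, 0, 0, 1, 4, 0, 2, 0, 0, 0]

Z[0]=17
i=1: fresh scan; Z[1]=0
i=2: fresh scan; Z[2]=2 extend→box=[2,4)
i=3: min(r-i=1, Z[1]=0)=0; Z[3]=0
i=4: fresh scan; Z[4]=0
i=5: fresh scan; Z[5]=1 extend→box=[5,6)
i=6: fresh scan; Z[6]=0
i=7: fresh scan; Z[7]=0
i=8: fresh scan; Z[8]=0
i=9: fresh scan; Z[9]=0
i=10: fresh scan; Z[10]=1 extend→box=[10,11)
i=11: fresh scan; Z[11]=4 extend→box=[11,15)
i=12: min(r-i=3, Z[1]=0)=0; Z[12]=0
i=13: min(r-i=2, Z[2]=2)=2; Z[13]=2
i=14: min(r-i=1, Z[3]=0)=0; Z[14]=0
i=15: fresh scan; Z[15]=0
i=16: fresh scan; Z[16]=0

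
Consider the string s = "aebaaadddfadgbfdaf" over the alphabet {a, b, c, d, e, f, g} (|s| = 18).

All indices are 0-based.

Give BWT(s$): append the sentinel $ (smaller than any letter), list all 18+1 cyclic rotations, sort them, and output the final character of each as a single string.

fbaaf$degfaddaaadbd

rank  rotation             last
    0  $aebaaadddfadgbfdaf  f
    1  aaadddfadgbfdaf$aeb  b
    2  aadddfadgbfdaf$aeba  a
    3  adddfadgbfdaf$aebaa  a
    4  adgbfdaf$aebaaadddf  f
    5  aebaaadddfadgbfdaf$  $
    6  af$aebaaadddfadgbfd  d
    7  baaadddfadgbfdaf$ae  e
    8  bfdaf$aebaaadddfadg  g
    9  daf$aebaaadddfadgbf  f
   10  dddfadgbfdaf$aebaaa  a
   11  ddfadgbfdaf$aebaaad  d
   12  dfadgbfdaf$aebaaadd  d
   13  dgbfdaf$aebaaadddfa  a
   14  ebaaadddfadgbfdaf$a  a
   15  f$aebaaadddfadgbfda  a
   16  fadgbfdaf$aebaaaddd  d
   17  fdaf$aebaaadddfadgb  b
   18  gbfdaf$aebaaadddfad  d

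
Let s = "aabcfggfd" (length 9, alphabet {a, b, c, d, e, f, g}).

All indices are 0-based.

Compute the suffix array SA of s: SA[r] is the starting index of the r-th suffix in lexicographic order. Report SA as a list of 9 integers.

rank→(start, suffix):
  0 → (0, 'aabcfggfd')
  1 → (1, 'abcfggfd')
  2 → (2, 'bcfggfd')
  3 → (3, 'cfggfd')
  4 → (8, 'd')
  5 → (7, 'fd')
  6 → (4, 'fggfd')
  7 → (6, 'gfd')
  8 → (5, 'ggfd')

[0, 1, 2, 3, 8, 7, 4, 6, 5]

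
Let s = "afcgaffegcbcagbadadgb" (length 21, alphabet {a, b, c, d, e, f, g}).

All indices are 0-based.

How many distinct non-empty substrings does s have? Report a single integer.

rank | idx | suffix
   0 |  15 | adadgb
   1 |  17 | adgb
   2 |   0 | afcgaffegcbcagbadadgb
   3 |   4 | affegcbcagbadadgb
   4 |  12 | agbadadgb
   5 |  20 | b
   6 |  14 | badadgb
   7 |  10 | bcagbadadgb
   8 |  11 | cagbadadgb
   9 |   9 | cbcagbadadgb
  10 |   2 | cgaffegcbcagbadadgb
  11 |  16 | dadgb
  12 |  18 | dgb
  13 |   7 | egcbcagbadadgb
  14 |   1 | fcgaffegcbcagbadadgb
  15 |   6 | fegcbcagbadadgb
  16 |   5 | ffegcbcagbadadgb
  17 |   3 | gaffegcbcagbadadgb
  18 |  19 | gb
  19 |  13 | gbadadgb
  20 |   8 | gcbcagbadadgb

SA = [15, 17, 0, 4, 12, 20, 14, 10, 11, 9, 2, 16, 18, 7, 1, 6, 5, 3, 19, 13, 8]
[i] adj suffixes → lcp
  [1] 15/17 → 2 ('ad')
  [2] 17/0 → 1 ('a')
  [3] 0/4 → 2 ('af')
  [4] 4/12 → 1 ('a')
  [5] 12/20 → 0 ('')
  [6] 20/14 → 1 ('b')
  [7] 14/10 → 1 ('b')
  [8] 10/11 → 0 ('')
  [9] 11/9 → 1 ('c')
  [10] 9/2 → 1 ('c')
  [11] 2/16 → 0 ('')
  [12] 16/18 → 1 ('d')
  [13] 18/7 → 0 ('')
  [14] 7/1 → 0 ('')
  [15] 1/6 → 1 ('f')
  [16] 6/5 → 1 ('f')
  [17] 5/3 → 0 ('')
  [18] 3/19 → 1 ('g')
  [19] 19/13 → 2 ('gb')
  [20] 13/8 → 1 ('g')

n(n+1)/2 = 21·22/2 = 231
Σ LCP = 0 + 2 + 1 + 2 + 1 + 0 + 1 + 1 + 0 + 1 + 1 + 0 + 1 + 0 + 0 + 1 + 1 + 0 + 1 + 2 + 1 = 17
distinct = 231 − 17 = 214

214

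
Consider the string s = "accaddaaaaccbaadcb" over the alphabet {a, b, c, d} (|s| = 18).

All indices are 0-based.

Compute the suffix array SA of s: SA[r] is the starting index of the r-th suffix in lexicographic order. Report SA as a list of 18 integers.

[6, 7, 8, 13, 0, 9, 14, 3, 17, 12, 2, 16, 11, 1, 10, 5, 15, 4]

rank | idx | suffix
   0 |   6 | aaaaccbaadcb
   1 |   7 | aaaccbaadcb
   2 |   8 | aaccbaadcb
   3 |  13 | aadcb
   4 |   0 | accaddaaaaccbaadcb
   5 |   9 | accbaadcb
   6 |  14 | adcb
   7 |   3 | addaaaaccbaadcb
   8 |  17 | b
   9 |  12 | baadcb
  10 |   2 | caddaaaaccbaadcb
  11 |  16 | cb
  12 |  11 | cbaadcb
  13 |   1 | ccaddaaaaccbaadcb
  14 |  10 | ccbaadcb
  15 |   5 | daaaaccbaadcb
  16 |  15 | dcb
  17 |   4 | ddaaaaccbaadcb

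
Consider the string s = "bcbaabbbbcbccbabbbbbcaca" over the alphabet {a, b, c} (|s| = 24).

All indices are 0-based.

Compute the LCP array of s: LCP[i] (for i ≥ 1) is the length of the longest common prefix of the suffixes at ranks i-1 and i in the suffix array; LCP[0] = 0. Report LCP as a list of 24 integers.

sorted suffixes:
  #0 SA[0]=23  'a'
  #1 SA[1]=3  'aabbbbcbccbabbbbbcaca'
  #2 SA[2]=14  'abbbbbcaca'
  #3 SA[3]=4  'abbbbcbccbabbbbbcaca'
  #4 SA[4]=21  'aca'
  #5 SA[5]=2  'baabbbbcbccbabbbbbcaca'
  #6 SA[6]=13  'babbbbbcaca'
  #7 SA[7]=15  'bbbbbcaca'
  #8 SA[8]=16  'bbbbcaca'
  #9 SA[9]=5  'bbbbcbccbabbbbbcaca'
  #10 SA[10]=17  'bbbcaca'
  #11 SA[11]=6  'bbbcbccbabbbbbcaca'
  #12 SA[12]=18  'bbcaca'
  #13 SA[13]=7  'bbcbccbabbbbbcaca'
  #14 SA[14]=19  'bcaca'
  #15 SA[15]=0  'bcbaabbbbcbccbabbbbbcaca'
  #16 SA[16]=8  'bcbccbabbbbbcaca'
  #17 SA[17]=10  'bccbabbbbbcaca'
  #18 SA[18]=22  'ca'
  #19 SA[19]=20  'caca'
  #20 SA[20]=1  'cbaabbbbcbccbabbbbbcaca'
  #21 SA[21]=12  'cbabbbbbcaca'
  #22 SA[22]=9  'cbccbabbbbbcaca'
  #23 SA[23]=11  'ccbabbbbbcaca'

SA = [23, 3, 14, 4, 21, 2, 13, 15, 16, 5, 17, 6, 18, 7, 19, 0, 8, 10, 22, 20, 1, 12, 9, 11]
[i] adj suffixes → lcp
  [1] 23/3 → 1 ('a')
  [2] 3/14 → 1 ('a')
  [3] 14/4 → 5 ('abbbb')
  [4] 4/21 → 1 ('a')
  [5] 21/2 → 0 ('')
  [6] 2/13 → 2 ('ba')
  [7] 13/15 → 1 ('b')
  [8] 15/16 → 4 ('bbbb')
  [9] 16/5 → 5 ('bbbbc')
  [10] 5/17 → 3 ('bbb')
  [11] 17/6 → 4 ('bbbc')
  [12] 6/18 → 2 ('bb')
  [13] 18/7 → 3 ('bbc')
  [14] 7/19 → 1 ('b')
  [15] 19/0 → 2 ('bc')
  [16] 0/8 → 3 ('bcb')
  [17] 8/10 → 2 ('bc')
  [18] 10/22 → 0 ('')
  [19] 22/20 → 2 ('ca')
  [20] 20/1 → 1 ('c')
  [21] 1/12 → 3 ('cba')
  [22] 12/9 → 2 ('cb')
  [23] 9/11 → 1 ('c')

[0, 1, 1, 5, 1, 0, 2, 1, 4, 5, 3, 4, 2, 3, 1, 2, 3, 2, 0, 2, 1, 3, 2, 1]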